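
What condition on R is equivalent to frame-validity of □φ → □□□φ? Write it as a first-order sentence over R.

∀x ∀z (xR³z → ∃w (xRw ∧ z = w))

This is a Sahlqvist (Geach-type) schema ◇^0□^1φ → □^3◇^0φ.
Minimal-valuation argument: fix x; take any y with xR^0y and any z with xR^3z. Set V(φ) to the set of worlds R-reachable from y in exactly 1 step. Then □^1φ holds at y, so the antecedent holds at x; validity forces ◇^0φ at z, giving a w with zR^0w and yR^1w.
First-order correspondent: ∀x ∀z (xR³z → ∃w (xRw ∧ z = w)).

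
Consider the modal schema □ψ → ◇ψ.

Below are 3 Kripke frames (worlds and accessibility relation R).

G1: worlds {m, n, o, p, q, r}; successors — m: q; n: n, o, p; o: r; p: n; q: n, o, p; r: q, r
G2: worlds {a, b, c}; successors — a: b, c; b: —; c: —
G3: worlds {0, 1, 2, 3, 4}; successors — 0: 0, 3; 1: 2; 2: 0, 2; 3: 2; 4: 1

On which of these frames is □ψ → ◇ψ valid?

Frame correspondent (Sahlqvist): ∀x ∃y Rxy — i.e. seriality.
G1: condition met.
G2: fails — world b has no successor.
G3: condition met.

G1, G3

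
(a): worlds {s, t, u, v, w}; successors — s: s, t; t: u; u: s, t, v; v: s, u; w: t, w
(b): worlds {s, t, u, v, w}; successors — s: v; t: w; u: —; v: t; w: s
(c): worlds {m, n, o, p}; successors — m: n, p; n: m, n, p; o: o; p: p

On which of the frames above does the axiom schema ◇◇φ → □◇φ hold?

Frame correspondent (Sahlqvist): ∀x ∀y ∀z ((xR²y ∧ xRz) → ∃w (y = w ∧ zRw)) — i.e. a generalized confluence (Geach) condition.
(a): fails — sR²s, sRt but no w* with s=w* and tRw*.
(b): holds.
(c): fails — mR²m, mRp but no w with m=w and pRw.

(b)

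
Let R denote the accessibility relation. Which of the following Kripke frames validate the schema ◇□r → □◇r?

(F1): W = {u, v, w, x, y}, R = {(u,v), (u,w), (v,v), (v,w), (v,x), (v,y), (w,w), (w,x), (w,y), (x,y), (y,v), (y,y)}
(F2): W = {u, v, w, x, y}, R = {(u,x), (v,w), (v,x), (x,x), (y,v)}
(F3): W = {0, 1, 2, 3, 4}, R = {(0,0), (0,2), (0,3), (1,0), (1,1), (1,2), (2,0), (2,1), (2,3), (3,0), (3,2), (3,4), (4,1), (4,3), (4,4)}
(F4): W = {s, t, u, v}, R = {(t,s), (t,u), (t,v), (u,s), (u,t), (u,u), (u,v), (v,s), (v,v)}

(F1), (F3)

Frame correspondent (Sahlqvist): ∀x ∀y ∀z (Rxy ∧ Rxz → ∃w (Ryw ∧ Rzw)) — i.e. convergence.
(F1): holds.
(F2): fails — Rvw and Rvw but w and w have no common successor.
(F3): holds.
(F4): fails — Rtv and Rts but v and s have no common successor.
Valid on: (F1), (F3).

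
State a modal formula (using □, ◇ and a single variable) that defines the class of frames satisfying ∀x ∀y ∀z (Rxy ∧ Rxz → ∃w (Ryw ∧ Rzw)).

◇□p → □◇p

This is convergence; the standard corresponding axiom is .2: ◇□p → □◇p.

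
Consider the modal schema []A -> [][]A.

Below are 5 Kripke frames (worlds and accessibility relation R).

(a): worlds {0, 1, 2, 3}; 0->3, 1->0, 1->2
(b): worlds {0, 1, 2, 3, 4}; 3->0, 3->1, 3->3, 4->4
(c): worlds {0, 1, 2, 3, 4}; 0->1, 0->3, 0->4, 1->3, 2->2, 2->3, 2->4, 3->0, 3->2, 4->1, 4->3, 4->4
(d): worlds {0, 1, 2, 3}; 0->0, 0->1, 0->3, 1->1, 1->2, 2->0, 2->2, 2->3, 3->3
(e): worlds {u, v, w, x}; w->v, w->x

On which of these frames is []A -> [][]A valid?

(b), (e)

Frame correspondent (Sahlqvist): forall x forall y forall z (Rxy & Ryz -> Rxz) — i.e. transitivity.
(a): fails — R10 and R03 but not R13.
(b): satisfies the condition.
(c): fails — R32 and R23 but not R33.
(d): fails — R12 and R23 but not R13.
(e): satisfies the condition.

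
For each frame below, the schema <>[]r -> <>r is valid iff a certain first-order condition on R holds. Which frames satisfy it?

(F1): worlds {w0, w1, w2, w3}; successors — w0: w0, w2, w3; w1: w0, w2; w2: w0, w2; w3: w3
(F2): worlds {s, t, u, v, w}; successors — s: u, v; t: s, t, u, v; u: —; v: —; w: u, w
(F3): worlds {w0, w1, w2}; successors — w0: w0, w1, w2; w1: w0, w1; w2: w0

(F1), (F3)

Frame correspondent (Sahlqvist): forall x forall y (xRy -> exists w (yRw & xRw)) — i.e. a generalized confluence (Geach) condition.
(F1): condition met.
(F2): fails — sRu but no w* with uRw* and sRw*.
(F3): condition met.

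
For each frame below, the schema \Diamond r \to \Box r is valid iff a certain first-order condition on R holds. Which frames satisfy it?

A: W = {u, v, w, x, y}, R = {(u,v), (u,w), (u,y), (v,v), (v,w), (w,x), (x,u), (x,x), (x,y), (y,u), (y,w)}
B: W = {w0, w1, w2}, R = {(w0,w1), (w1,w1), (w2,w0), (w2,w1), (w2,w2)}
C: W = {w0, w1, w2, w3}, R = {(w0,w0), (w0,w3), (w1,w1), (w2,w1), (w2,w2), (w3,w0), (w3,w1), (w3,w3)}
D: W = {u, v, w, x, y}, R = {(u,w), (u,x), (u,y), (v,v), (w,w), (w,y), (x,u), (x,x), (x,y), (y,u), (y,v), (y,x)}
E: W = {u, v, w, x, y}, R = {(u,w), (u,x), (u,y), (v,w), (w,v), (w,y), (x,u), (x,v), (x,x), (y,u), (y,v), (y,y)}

none

Frame correspondent (Sahlqvist): \forall x \forall y \forall z (Rxy \wedge Rxz \to y = z) — i.e. partial functionality.
A: fails — u sees both v and w.
B: fails — w2 sees both w0 and w1.
C: fails — w0 sees both w0 and w3.
D: fails — u sees both w and x.
E: fails — u sees both w and x.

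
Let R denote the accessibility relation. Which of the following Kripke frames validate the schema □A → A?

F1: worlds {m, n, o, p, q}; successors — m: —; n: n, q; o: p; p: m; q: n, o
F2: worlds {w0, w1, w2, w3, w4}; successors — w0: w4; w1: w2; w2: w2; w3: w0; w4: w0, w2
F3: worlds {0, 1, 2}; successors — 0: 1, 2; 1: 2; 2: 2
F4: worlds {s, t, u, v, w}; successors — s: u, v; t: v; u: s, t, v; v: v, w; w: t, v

The schema corresponds to reflexivity: ∀x Rxx.
F1: fails — world m does not see itself.
F2: fails — world w0 does not see itself.
F3: fails — world 0 does not see itself.
F4: fails — world s does not see itself.

none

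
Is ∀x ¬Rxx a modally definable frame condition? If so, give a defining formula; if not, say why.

Not modally definable

Any modally definable frame class is closed under surjective bounded morphisms.
The 4-cycle (worlds s,t,u,v with s→t→u→v→s) is irreflexive, and the map sending every world to a single reflexive point • is a surjective bounded morphism (forth: every edge maps to (•,•); back: every world has a successor). So any modal formula valid on the 4-cycle is also valid on the reflexive point, which is not irreflexive.
So the class is not modally definable.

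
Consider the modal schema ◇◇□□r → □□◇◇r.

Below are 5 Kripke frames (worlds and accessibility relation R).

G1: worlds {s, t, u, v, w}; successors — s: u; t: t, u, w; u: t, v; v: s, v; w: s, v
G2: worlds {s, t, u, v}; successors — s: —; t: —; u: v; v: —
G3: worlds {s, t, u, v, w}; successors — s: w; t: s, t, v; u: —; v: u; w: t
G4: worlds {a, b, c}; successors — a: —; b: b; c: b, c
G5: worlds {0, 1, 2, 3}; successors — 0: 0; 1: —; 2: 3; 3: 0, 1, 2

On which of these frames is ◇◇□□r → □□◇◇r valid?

G1, G2, G4

Frame correspondent (Sahlqvist): ∀x ∀y ∀z ((xR²y ∧ xR²z) → ∃w (yR²w ∧ zR²w)) — i.e. a generalized confluence (Geach) condition.
G1: holds.
G2: holds.
G3: fails — tR²s, tR²u but no w* with sR²w* and uR²w*.
G4: holds.
G5: fails — 2R²0, 2R²1 but no w with 0R²w and 1R²w.
Valid on: G1, G2, G4.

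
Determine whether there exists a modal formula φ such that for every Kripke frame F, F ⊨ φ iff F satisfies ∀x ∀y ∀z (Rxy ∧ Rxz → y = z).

This is a Sahlqvist condition; the CD axiom ◇p → □p defines it.

Definable; ◇p → □p defines it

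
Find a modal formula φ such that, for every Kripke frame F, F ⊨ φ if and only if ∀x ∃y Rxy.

The condition is seriality. The D schema □s → ◇s defines it.
Suppose □s→◇s is valid. At any x set V(s)=W. Then □s at x, so ◇s at x, so x has a successor.

□s → ◇s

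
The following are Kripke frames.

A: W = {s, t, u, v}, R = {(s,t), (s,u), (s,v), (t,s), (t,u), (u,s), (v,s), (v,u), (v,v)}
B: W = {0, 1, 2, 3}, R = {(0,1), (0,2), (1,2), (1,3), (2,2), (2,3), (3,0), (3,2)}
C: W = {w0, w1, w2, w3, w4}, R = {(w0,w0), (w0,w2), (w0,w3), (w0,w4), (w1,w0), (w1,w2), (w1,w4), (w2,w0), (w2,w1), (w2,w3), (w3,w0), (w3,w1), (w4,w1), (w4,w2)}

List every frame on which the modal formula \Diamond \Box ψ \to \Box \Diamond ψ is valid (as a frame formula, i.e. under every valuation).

Frame correspondent (Sahlqvist): \forall x \forall y \forall z (Rxy \wedge Rxz \to \exists w (Ryw \wedge Rzw)) — i.e. convergence.
A: fails — Rts and Rtu but s and u have no common successor.
B: ✓.
C: ✓.
Valid on: B, C.

B, C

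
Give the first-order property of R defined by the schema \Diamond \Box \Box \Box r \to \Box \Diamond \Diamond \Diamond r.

\forall x \forall y \forall z ((xRy \wedge xRz) \to \exists w (y R^3 w \wedge z R^3 w))

This is a Sahlqvist (Geach-type) schema ◇^1□^3r → □^1◇^3r.
Minimal-valuation argument: fix x; take any y with xR^1y and any z with xR^1z. Set V(r) to the set of worlds R-reachable from y in exactly 3 steps. Then □^3r holds at y, so the antecedent holds at x; validity forces ◇^3r at z, giving a w with zR^3w and yR^3w.
First-order correspondent: \forall x \forall y \forall z ((xRy \wedge xRz) \to \exists w (y R^3 w \wedge z R^3 w)).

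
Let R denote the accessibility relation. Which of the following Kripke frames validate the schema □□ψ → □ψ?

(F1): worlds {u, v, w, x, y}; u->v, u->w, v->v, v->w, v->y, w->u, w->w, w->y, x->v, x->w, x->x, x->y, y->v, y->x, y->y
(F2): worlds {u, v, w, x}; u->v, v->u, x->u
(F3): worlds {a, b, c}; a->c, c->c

(F1), (F3)

Frame correspondent (Sahlqvist): ∀x ∀y (Rxy → ∃z (Rxz ∧ Rzy)) — i.e. density.
(F1): holds.
(F2): fails — Ruv but no z with Ruz and Rzv.
(F3): holds.
Valid on: (F1), (F3).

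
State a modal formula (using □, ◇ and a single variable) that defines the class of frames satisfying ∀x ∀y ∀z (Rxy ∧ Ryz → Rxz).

This is transitivity; the standard corresponding axiom is 4: □r → □□r.
Suppose □r→□□r is valid. Take Rxy, Ryz and set V(r)={w : Rxw}. Then □r at x, so □□r at x, so □r at y, so r at z, i.e. Rxz.

□r → □□r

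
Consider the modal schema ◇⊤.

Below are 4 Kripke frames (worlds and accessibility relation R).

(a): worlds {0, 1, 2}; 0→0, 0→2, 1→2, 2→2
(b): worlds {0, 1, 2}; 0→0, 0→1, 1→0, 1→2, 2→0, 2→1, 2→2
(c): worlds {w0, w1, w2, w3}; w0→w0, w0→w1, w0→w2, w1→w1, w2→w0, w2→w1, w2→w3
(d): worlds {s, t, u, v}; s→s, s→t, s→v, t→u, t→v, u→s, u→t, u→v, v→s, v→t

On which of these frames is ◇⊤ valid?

(a), (b), (d)

This is the axiom for seriality; its first-order frame correspondent is ∀x ∃y Rxy.
(a): holds.
(b): holds.
(c): fails — world w3 has no successor.
(d): holds.
Valid on: (a), (b), (d).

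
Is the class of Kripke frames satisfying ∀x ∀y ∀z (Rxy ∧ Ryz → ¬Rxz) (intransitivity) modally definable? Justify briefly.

Any modally definable frame class is closed under surjective bounded morphisms.
The 3-cycle (worlds w0,w1,w2 with w0→w1→w2→w0) is intransitive. Mapping every world to a single reflexive point • is a surjective bounded morphism; the reflexive point is not intransitive (R••∧R•• but R••).
So no modal formula (or set of formulas) defines exactly the intransitive frames.

Not modally definable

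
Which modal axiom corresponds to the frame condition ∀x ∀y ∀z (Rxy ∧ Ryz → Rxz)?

□p → □□p

A defining formula is □p → □□p (the 4 axiom).
Suppose □p→□□p is valid. Take Rxy, Ryz and set V(p)={w : Rxw}. Then □p at x, so □□p at x, so □p at y, so p at z, i.e. Rxz.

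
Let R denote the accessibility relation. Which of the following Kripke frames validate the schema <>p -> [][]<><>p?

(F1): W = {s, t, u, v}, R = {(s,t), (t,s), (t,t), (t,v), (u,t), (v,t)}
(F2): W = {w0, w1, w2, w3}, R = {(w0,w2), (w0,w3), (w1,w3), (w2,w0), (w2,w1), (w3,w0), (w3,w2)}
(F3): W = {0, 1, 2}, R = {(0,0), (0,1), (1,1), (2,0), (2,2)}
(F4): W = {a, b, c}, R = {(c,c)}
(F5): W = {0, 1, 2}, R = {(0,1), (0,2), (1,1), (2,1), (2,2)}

Frame correspondent (Sahlqvist): forall x forall y forall z ((xRy & x R^2 z) -> exists w (y = w & z R^2 w)) — i.e. a generalized confluence (Geach) condition.
(F1): satisfies the condition.
(F2): fails — w0Rw3, w0R²w0 but no w with w3=w and w0R²w.
(F3): fails — 0R0, 0R²1 but no w with 0=w and 1R²w.
(F4): satisfies the condition.
(F5): fails — 0R2, 0R²1 but no w with 2=w and 1R²w.

(F1), (F4)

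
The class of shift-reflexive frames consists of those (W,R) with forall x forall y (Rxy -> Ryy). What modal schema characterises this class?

This is shift-reflexivity; the standard corresponding axiom is T□: □(□p → p).
Suppose □(□p→p) is valid. Take Rxy and set V(p)={w : Ryw}. Then at y, □p holds; since □(□p→p) at x, □p→p at y, so p at y, i.e. Ryy.

□(□p → p)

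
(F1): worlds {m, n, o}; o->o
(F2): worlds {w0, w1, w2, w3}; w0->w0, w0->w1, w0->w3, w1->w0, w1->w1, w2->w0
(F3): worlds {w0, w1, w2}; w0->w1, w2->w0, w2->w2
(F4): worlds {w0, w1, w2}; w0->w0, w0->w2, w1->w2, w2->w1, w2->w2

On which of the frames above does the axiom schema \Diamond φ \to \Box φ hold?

(F1)

Frame correspondent (Sahlqvist): \forall x \forall y \forall z (Rxy \wedge Rxz \to y = z) — i.e. partial functionality.
(F1): satisfies the condition.
(F2): fails — w0 sees both w0 and w1.
(F3): fails — w2 sees both w0 and w2.
(F4): fails — w0 sees both w0 and w2.
Valid on: (F1).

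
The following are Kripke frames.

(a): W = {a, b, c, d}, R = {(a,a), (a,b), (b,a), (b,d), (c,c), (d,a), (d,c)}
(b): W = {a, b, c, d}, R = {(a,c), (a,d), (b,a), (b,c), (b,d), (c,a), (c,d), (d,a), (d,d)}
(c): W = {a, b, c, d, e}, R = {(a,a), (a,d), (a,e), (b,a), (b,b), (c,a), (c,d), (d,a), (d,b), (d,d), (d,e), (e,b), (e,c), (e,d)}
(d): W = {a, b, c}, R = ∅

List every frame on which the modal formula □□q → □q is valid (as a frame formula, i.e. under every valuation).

(d)

The schema corresponds to density: ∀x ∀y (Rxy → ∃z (Rxz ∧ Rzy)).
(a): fails — Rbd but no z with Rbz and Rzd.
(b): fails — Rac but no z with Raz and Rzc.
(c): fails — Rec but no z with Rez and Rzc.
(d): satisfies the condition.
Valid on: (d).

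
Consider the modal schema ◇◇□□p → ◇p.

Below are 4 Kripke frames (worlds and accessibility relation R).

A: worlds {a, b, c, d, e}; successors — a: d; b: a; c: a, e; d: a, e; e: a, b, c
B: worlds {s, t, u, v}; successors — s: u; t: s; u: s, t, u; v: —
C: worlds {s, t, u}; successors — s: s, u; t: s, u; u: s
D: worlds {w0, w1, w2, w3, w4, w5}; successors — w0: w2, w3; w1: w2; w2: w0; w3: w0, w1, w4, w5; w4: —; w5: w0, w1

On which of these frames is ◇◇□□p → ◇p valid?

This is the axiom for a generalized confluence (Geach) condition; its first-order frame correspondent is ∀x ∀y (xR²y → ∃w (yR²w ∧ xRw)).
A: fails — aR²a but no w with aR²w and aRw.
B: holds.
C: holds.
D: fails — w0R²w0 but no w with w0R²w and w0Rw.

B, C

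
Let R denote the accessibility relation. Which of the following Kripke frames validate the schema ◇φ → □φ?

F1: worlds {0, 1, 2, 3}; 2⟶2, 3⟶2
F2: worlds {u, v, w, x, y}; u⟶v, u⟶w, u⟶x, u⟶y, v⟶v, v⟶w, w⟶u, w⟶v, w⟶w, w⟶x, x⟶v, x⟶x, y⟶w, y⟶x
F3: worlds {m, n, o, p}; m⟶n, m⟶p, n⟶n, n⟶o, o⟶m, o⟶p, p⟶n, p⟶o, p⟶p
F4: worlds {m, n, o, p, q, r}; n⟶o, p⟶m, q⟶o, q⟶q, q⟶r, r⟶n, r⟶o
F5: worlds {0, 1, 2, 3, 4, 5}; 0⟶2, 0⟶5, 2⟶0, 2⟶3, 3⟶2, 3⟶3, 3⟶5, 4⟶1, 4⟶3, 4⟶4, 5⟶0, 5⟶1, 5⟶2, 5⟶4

This is the axiom for partial functionality; its first-order frame correspondent is ∀x ∀y ∀z (Rxy ∧ Rxz → y = z).
F1: ✓.
F2: fails — u sees both v and w.
F3: fails — m sees both n and p.
F4: fails — q sees both o and q.
F5: fails — 0 sees both 2 and 5.
Valid on: F1.

F1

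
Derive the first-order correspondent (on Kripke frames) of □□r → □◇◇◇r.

∀x ∀z (xRz → ∃w (xR²w ∧ zR³w))

This is a Sahlqvist (Geach-type) schema ◇^0□^2r → □^1◇^3r.
First-order correspondent: ∀x ∀z (xRz → ∃w (xR²w ∧ zR³w)).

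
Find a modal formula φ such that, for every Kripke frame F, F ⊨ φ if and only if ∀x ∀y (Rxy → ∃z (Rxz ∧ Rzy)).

The condition is density. The C4 schema □□s → □s defines it.
Suppose □□s→□s is valid. Take Rxy and set V(s)={w : xR²w}. Then □□s at x, so □s at x, so s at y, i.e. ∃z(Rxz∧Rzy).

□□s → □s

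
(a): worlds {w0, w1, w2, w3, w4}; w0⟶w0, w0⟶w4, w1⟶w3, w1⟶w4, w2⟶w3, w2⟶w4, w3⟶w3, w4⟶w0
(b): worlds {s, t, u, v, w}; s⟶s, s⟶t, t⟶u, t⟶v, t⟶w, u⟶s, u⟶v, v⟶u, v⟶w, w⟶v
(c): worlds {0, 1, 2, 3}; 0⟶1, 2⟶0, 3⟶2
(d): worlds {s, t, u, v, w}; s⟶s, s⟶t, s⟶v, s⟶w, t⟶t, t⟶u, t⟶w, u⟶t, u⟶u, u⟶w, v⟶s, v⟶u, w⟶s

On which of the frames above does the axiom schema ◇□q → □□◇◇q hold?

(d)

The schema corresponds to a generalized confluence (Geach) condition: ∀x ∀y ∀z ((xRy ∧ xR²z) → ∃w (yRw ∧ zR²w)).
(a): fails — w1Rw3, w1R²w0 but no w with w3Rw and w0R²w.
(b): fails — sRs, sR²w but no w* with sRw* and wR²w*.
(c): fails — 2R0, 2R²1 but no w with 0Rw and 1R²w.
(d): satisfies the condition.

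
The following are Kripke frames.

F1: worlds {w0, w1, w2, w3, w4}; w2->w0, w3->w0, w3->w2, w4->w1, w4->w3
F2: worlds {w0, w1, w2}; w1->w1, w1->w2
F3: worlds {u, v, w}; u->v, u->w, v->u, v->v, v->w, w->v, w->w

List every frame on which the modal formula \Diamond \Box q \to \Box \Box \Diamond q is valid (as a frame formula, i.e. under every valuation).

F3

Frame correspondent (Sahlqvist): \forall x \forall y \forall z ((xRy \wedge x R^2 z) \to \exists w (yRw \wedge zRw)) — i.e. a generalized confluence (Geach) condition.
F1: fails — w3Rw0, w3R²w0 but no w with w0Rw and w0Rw.
F2: fails — w1Rw1, w1R²w2 but no w with w1Rw and w2Rw.
F3: satisfies the condition.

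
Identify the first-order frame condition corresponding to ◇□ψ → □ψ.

This is frame-equivalent to ◇ψ → □◇ψ (substitute ¬ψ for ψ and contrapose).
Suppose ◇ψ→□◇ψ is valid. Take Rxy, Rxz and set V(ψ)={y}. Then ◇ψ at x, so □◇ψ at x, so ◇ψ at z, so some w with Rzw has ψ; w=y, i.e. Rzy. By symmetry of the argument, Ryz.

the Euclidean property: ∀x ∀y ∀z (Rxy ∧ Rxz → Ryz)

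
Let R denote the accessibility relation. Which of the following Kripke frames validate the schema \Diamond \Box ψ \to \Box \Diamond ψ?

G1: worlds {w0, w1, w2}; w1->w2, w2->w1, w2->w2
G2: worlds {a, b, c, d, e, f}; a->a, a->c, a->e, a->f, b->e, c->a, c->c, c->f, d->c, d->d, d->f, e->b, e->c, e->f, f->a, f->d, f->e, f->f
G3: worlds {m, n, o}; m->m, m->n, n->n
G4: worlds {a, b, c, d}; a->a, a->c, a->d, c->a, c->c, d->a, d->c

This is the axiom for convergence; its first-order frame correspondent is \forall x \forall y \forall z (Rxy \wedge Rxz \to \exists w (Ryw \wedge Rzw)).
G1: satisfies the condition.
G2: fails — Reb and Rec but b and c have no common successor.
G3: satisfies the condition.
G4: satisfies the condition.

G1, G3, G4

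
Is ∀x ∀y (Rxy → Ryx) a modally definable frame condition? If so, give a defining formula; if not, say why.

Yes — defined by p → □◇p

This is a Sahlqvist condition; the B axiom p → □◇p defines it.
Suppose p→□◇p is valid. Take Rxy and set V(p)={x}. Then p at x, so □◇p at x, so ◇p at y, so some z with Ryz has p; z=x, i.e. Ryx.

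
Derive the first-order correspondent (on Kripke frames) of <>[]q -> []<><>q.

This is a Sahlqvist (Geach-type) schema ◇^1□^1q → □^1◇^2q.
First-order correspondent: forall x forall y forall z ((xRy & xRz) -> exists w (yRw & z R^2 w)).

forall x forall y forall z ((xRy & xRz) -> exists w (yRw & z R^2 w))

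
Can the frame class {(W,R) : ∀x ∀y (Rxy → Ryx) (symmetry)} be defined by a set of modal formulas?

The condition is symmetry. A defining modal formula is p → □◇p.
Suppose p→□◇p is valid. Take Rxy and set V(p)={x}. Then p at x, so □◇p at x, so ◇p at y, so some z with Ryz has p; z=x, i.e. Ryx.

Yes, by p → □◇p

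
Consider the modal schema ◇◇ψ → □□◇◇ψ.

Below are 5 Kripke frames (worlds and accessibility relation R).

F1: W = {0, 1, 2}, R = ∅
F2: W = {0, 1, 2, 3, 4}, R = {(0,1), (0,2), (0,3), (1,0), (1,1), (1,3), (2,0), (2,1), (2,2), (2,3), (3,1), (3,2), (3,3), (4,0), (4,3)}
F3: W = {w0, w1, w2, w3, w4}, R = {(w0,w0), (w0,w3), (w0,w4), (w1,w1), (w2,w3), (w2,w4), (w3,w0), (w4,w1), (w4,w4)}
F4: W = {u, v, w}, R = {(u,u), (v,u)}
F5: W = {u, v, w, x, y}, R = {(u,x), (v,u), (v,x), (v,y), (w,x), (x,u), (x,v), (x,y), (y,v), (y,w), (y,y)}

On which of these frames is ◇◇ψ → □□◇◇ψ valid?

The schema corresponds to a generalized confluence (Geach) condition: ∀x ∀y ∀z ((xR²y ∧ xR²z) → ∃w (y = w ∧ zR²w)).
F1: ✓.
F2: ✓.
F3: fails — w0R²w0, w0R²w1 but no w with w0=w and w1R²w.
F4: ✓.
F5: fails — vR²w, vR²u but no t with w=t and uR²t.
Valid on: F1, F2, F4.

F1, F2, F4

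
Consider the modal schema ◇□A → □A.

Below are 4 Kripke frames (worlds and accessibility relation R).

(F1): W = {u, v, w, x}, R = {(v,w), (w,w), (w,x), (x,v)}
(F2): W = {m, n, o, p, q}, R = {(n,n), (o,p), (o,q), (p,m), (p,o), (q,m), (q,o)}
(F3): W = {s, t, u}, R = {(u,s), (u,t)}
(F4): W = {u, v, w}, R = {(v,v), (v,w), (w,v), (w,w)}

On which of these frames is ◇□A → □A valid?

(F4)

The schema corresponds to the Euclidean property: ∀x ∀y ∀z (Rxy ∧ Rxz → Ryz).
(F1): fails — Rwx and Rww but not Rxw.
(F2): fails — Rop and Rop but not Rpp.
(F3): fails — Rus and Rus but not Rss.
(F4): condition met.
Valid on: (F4).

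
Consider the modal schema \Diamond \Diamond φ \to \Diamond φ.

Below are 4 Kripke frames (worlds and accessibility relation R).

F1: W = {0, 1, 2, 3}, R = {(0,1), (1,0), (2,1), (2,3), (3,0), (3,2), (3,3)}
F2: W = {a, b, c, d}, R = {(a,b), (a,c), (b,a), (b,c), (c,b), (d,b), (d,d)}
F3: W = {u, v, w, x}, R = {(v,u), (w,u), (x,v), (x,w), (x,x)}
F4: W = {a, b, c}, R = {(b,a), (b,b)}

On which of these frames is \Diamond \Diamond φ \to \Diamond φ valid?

F4

Frame correspondent (Sahlqvist): \forall x \forall y \forall z (Rxy \wedge Ryz \to Rxz) — i.e. transitivity.
F1: fails — R10 and R01 but not R11.
F2: fails — Rbc and Rcb but not Rbb.
F3: fails — Rxw and Rwu but not Rxu.
F4: condition met.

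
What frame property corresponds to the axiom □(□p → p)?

Suppose □(□p→p) is valid. Take Rxy and set V(p)={w : Ryw}. Then at y, □p holds; since □(□p→p) at x, □p→p at y, so p at y, i.e. Ryy.
Conversely, on a frame with shift-reflexivity the schema holds at every world under every valuation.
Frame condition: ∀x ∀y (Rxy → Ryy).

shift-reflexivity: ∀x ∀y (Rxy → Ryy)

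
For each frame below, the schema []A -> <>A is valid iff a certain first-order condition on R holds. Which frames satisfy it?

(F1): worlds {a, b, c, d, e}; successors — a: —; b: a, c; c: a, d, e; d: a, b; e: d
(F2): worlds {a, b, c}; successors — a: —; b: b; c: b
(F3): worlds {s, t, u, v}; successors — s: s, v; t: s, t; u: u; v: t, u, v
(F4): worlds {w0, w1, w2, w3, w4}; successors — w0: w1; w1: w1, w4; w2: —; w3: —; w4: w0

The schema corresponds to seriality: forall x exists y Rxy.
(F1): fails — world a has no successor.
(F2): fails — world a has no successor.
(F3): ✓.
(F4): fails — world w2 has no successor.

(F3)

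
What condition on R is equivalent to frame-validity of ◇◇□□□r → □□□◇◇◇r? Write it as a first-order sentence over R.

This is a Sahlqvist (Geach-type) schema ◇^2□^3r → □^3◇^3r.
First-order correspondent: ∀x ∀y ∀z ((xR²y ∧ xR³z) → ∃w (yR³w ∧ zR³w)).

∀x ∀y ∀z ((xR²y ∧ xR³z) → ∃w (yR³w ∧ zR³w))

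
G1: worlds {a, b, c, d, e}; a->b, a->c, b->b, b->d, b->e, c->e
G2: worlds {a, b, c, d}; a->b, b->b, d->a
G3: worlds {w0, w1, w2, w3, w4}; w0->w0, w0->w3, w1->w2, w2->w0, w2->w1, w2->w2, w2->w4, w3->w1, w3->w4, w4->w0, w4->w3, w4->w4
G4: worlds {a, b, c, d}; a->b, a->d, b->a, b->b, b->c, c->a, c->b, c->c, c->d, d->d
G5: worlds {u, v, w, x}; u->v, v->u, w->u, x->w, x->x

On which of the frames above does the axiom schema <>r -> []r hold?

G2

This is the axiom for partial functionality; its first-order frame correspondent is forall x forall y forall z (Rxy & Rxz -> y = z).
G1: fails — a sees both b and c.
G2: ✓.
G3: fails — w0 sees both w0 and w3.
G4: fails — a sees both b and d.
G5: fails — x sees both w and x.
Valid on: G2.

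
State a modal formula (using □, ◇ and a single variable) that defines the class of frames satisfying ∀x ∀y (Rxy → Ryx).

This is symmetry; the standard corresponding axiom is B: ψ → □◇ψ.
Suppose ψ→□◇ψ is valid. Take Rxy and set V(ψ)={x}. Then ψ at x, so □◇ψ at x, so ◇ψ at y, so some z with Ryz has ψ; z=x, i.e. Ryx.

ψ → □◇ψ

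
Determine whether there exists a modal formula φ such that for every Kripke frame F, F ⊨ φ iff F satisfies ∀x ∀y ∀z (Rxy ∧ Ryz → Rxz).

Yes, by □q → □□q

The condition is transitivity. A defining modal formula is □q → □□q.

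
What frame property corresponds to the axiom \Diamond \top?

seriality: \forall x \exists y Rxy

◇⊤ holds at w iff w has a successor, so frame-validity of ◇⊤ is exactly seriality. Equivalently via □A → ◇A:
Suppose □A→◇A is valid. At any x set V(A)=W. Then □A at x, so ◇A at x, so x has a successor.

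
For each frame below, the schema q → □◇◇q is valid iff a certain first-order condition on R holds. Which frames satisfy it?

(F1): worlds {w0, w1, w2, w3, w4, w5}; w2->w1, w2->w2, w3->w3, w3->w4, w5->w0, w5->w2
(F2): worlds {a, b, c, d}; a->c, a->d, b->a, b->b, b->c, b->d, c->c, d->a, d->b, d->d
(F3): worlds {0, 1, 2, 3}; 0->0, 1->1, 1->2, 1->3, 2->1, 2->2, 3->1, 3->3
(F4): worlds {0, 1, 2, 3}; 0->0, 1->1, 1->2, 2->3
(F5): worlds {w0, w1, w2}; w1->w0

Frame correspondent (Sahlqvist): ∀x ∀z (xRz → ∃w (x = w ∧ zR²w)) — i.e. a generalized confluence (Geach) condition.
(F1): fails — w2Rw1 but no w with w2=w and w1R²w.
(F2): fails — aRc but no w with a=w and cR²w.
(F3): ✓.
(F4): fails — 1R2 but no w with 1=w and 2R²w.
(F5): fails — w1Rw0 but no w with w1=w and w0R²w.

(F3)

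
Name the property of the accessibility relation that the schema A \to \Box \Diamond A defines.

Suppose A→□◇A is valid. Take Rxy and set V(A)={x}. Then A at x, so □◇A at x, so ◇A at y, so some z with Ryz has A; z=x, i.e. Ryx.
Conversely, on a frame with symmetry the schema holds at every world under every valuation.
Frame condition: \forall x \forall y (Rxy \to Ryx).

symmetry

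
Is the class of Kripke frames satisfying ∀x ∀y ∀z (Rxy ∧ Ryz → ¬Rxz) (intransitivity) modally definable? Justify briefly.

If a class were modally definable it would be closed under surjective bounded morphisms (Goldblatt–Thomason).
The 5-cycle (worlds s,t,u,v,w with s→t→u→v→w→s) is intransitive. Mapping every world to a single reflexive point • is a surjective bounded morphism; the reflexive point is not intransitive (R••∧R•• but R••).
So the class is not modally definable.

No — not modally definable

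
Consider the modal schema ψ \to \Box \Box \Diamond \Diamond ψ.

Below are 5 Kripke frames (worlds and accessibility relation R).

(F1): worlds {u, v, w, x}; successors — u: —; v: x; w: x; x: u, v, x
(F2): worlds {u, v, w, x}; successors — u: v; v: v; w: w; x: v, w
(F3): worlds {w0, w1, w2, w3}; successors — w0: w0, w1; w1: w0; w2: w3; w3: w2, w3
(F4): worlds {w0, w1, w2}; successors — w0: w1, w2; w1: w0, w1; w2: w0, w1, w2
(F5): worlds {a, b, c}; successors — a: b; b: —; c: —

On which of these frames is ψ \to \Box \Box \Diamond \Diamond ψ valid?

(F3), (F4), (F5)

The schema corresponds to a generalized confluence (Geach) condition: \forall x \forall z (x R^2 z \to \exists w (x = w \wedge z R^2 w)).
(F1): fails — vR²u but no t with v=t and uR²t.
(F2): fails — uR²v but no t with u=t and vR²t.
(F3): satisfies the condition.
(F4): satisfies the condition.
(F5): satisfies the condition.
Valid on: (F3), (F4), (F5).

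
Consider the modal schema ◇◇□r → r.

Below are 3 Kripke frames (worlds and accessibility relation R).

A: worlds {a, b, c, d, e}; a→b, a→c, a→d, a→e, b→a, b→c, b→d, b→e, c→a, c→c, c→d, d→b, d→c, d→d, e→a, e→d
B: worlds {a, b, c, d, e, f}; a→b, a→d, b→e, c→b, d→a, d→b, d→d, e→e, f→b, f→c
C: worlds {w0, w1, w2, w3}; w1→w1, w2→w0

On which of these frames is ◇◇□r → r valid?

C

The schema corresponds to a generalized confluence (Geach) condition: ∀x ∀y (xR²y → ∃w (yRw ∧ x = w)).
A: fails — aR²a but no w with aRw and a=w.
B: fails — aR²a but no w with aRw and a=w.
C: holds.
Valid on: C.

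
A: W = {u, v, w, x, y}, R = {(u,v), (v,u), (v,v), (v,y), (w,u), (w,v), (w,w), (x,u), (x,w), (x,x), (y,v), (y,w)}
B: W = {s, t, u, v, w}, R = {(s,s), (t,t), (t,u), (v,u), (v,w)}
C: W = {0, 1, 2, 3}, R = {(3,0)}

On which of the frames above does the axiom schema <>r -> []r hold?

The schema corresponds to partial functionality: forall x forall y forall z (Rxy & Rxz -> y = z).
A: fails — v sees both u and v.
B: fails — t sees both t and u.
C: holds.

C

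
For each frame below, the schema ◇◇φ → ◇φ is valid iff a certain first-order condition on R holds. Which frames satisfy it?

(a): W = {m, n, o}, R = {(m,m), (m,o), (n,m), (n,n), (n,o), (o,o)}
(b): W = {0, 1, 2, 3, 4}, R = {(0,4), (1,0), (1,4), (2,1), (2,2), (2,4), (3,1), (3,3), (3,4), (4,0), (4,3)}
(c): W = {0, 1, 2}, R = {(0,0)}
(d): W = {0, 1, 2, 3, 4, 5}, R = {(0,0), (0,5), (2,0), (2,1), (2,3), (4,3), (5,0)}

(a), (c)

The schema corresponds to transitivity: ∀x ∀y ∀z (Rxy ∧ Ryz → Rxz).
(a): satisfies the condition.
(b): fails — R34 and R40 but not R30.
(c): satisfies the condition.
(d): fails — R20 and R05 but not R25.
Valid on: (a), (c).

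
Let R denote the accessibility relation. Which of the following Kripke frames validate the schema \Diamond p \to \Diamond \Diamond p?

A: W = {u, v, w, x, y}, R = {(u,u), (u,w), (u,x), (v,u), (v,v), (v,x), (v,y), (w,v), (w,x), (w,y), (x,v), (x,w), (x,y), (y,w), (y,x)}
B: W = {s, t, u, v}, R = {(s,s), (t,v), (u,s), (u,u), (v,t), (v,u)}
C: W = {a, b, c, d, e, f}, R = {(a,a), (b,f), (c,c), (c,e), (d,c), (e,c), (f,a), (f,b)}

The schema corresponds to a generalized confluence (Geach) condition: \forall x \forall y (xRy \to \exists w (y = w \wedge x R^2 w)).
A: condition met.
B: fails — tRv but no w with v=w and tR²w.
C: fails — bRf but no w with f=w and bR²w.
Valid on: A.

A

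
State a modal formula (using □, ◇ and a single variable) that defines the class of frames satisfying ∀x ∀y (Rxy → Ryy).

□(□p → p)

A defining formula is □(□p → p) (the T□ axiom).
Suppose □(□p→p) is valid. Take Rxy and set V(p)={w : Ryw}. Then at y, □p holds; since □(□p→p) at x, □p→p at y, so p at y, i.e. Ryy.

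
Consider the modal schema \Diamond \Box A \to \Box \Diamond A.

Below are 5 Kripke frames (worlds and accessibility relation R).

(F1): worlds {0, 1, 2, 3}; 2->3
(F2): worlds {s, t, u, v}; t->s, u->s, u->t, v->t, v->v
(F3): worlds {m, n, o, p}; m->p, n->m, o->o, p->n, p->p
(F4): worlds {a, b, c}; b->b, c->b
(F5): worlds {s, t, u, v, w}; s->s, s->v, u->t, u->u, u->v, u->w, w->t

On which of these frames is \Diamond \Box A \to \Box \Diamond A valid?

(F4)

Frame correspondent (Sahlqvist): \forall x \forall y \forall z (Rxy \wedge Rxz \to \exists w (Ryw \wedge Rzw)) — i.e. convergence.
(F1): fails — R23 and R23 but 3 and 3 have no common successor.
(F2): fails — Rts and Rts but s and s have no common successor.
(F3): fails — Rpn and Rpp but n and p have no common successor.
(F4): holds.
(F5): fails — Rsv and Rsv but v and v have no common successor.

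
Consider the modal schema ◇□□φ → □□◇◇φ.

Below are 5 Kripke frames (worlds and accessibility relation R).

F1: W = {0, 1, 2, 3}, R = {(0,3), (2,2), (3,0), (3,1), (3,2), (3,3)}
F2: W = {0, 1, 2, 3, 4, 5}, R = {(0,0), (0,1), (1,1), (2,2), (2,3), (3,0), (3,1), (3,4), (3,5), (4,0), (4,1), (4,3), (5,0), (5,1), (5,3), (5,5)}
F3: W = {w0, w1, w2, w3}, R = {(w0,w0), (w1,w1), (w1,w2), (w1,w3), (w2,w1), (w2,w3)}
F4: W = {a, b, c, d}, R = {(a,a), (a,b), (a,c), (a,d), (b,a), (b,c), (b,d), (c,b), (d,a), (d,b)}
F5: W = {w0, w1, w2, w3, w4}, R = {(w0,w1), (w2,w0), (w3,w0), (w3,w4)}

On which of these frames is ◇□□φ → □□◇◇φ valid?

Frame correspondent (Sahlqvist): ∀x ∀y ∀z ((xRy ∧ xR²z) → ∃w (yR²w ∧ zR²w)) — i.e. a generalized confluence (Geach) condition.
F1: fails — 0R3, 0R²1 but no w with 3R²w and 1R²w.
F2: ✓.
F3: fails — w1Rw1, w1R²w3 but no w with w1R²w and w3R²w.
F4: ✓.
F5: fails — w2Rw0, w2R²w1 but no w with w0R²w and w1R²w.
Valid on: F2, F4.

F2, F4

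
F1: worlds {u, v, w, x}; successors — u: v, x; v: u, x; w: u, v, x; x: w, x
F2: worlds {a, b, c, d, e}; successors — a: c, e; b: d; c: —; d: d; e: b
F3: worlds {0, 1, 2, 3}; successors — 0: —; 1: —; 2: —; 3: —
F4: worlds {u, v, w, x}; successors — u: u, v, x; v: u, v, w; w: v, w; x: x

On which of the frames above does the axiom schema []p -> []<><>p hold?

This is the axiom for a generalized confluence (Geach) condition; its first-order frame correspondent is forall x forall z (xRz -> exists w (xRw & z R^2 w)).
F1: holds.
F2: fails — aRc but no w with aRw and cR²w.
F3: holds.
F4: holds.
Valid on: F1, F3, F4.

F1, F3, F4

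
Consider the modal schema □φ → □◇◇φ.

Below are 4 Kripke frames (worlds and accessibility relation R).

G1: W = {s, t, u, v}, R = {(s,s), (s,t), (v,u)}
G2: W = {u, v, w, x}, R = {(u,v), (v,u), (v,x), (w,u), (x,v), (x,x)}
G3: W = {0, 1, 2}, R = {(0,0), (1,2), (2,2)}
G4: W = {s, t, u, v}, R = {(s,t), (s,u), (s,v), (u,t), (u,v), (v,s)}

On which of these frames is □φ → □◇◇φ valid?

G2, G3

Frame correspondent (Sahlqvist): ∀x ∀z (xRz → ∃w (xRw ∧ zR²w)) — i.e. a generalized confluence (Geach) condition.
G1: fails — sRt but no w with sRw and tR²w.
G2: holds.
G3: holds.
G4: fails — sRt but no w with sRw and tR²w.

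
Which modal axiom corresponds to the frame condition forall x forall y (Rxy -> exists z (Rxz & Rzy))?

□□s → □s

The condition is density. The C4 schema □□s → □s defines it.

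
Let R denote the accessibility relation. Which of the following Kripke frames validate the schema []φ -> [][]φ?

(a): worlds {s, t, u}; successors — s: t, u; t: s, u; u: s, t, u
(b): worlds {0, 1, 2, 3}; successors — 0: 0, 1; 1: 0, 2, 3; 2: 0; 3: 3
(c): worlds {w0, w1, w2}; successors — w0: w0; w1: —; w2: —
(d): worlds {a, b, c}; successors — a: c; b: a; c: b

The schema corresponds to transitivity: forall x forall y forall z (Rxy & Ryz -> Rxz).
(a): fails — Rts and Rst but not Rtt.
(b): fails — R10 and R01 but not R11.
(c): holds.
(d): fails — Rac and Rcb but not Rab.

(c)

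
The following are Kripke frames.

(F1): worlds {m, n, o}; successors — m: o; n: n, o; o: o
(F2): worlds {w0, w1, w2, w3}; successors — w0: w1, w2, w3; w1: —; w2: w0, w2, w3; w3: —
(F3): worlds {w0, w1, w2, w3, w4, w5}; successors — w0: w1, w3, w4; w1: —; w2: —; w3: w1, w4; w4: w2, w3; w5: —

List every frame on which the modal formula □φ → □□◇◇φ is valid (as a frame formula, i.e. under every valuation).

(F1)

The schema corresponds to a generalized confluence (Geach) condition: ∀x ∀z (xR²z → ∃w (xRw ∧ zR²w)).
(F1): ✓.
(F2): fails — w0R²w3 but no w with w0Rw and w3R²w.
(F3): fails — w0R²w1 but no w with w0Rw and w1R²w.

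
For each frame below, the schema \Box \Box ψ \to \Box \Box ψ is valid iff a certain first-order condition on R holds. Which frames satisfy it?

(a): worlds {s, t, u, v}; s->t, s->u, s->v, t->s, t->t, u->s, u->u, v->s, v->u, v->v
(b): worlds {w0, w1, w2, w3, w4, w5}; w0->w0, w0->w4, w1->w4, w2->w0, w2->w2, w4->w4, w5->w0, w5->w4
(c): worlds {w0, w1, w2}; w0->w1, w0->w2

Frame correspondent (Sahlqvist): \forall x \forall z (x R^2 z \to \exists w (x R^2 w \wedge z = w)) — i.e. a generalized confluence (Geach) condition.
(a): satisfies the condition.
(b): satisfies the condition.
(c): satisfies the condition.

(a), (b), (c)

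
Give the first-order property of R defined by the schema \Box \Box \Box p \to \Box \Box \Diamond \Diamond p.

This is a Sahlqvist (Geach-type) schema ◇^0□^3p → □^2◇^2p.
Minimal-valuation argument: fix x; take any y with xR^0y and any z with xR^2z. Set V(p) to the set of worlds R-reachable from y in exactly 3 steps. Then □^3p holds at y, so the antecedent holds at x; validity forces ◇^2p at z, giving a w with zR^2w and yR^3w.
First-order correspondent: \forall x \forall z (x R^2 z \to \exists w (x R^3 w \wedge z R^2 w)).

\forall x \forall z (x R^2 z \to \exists w (x R^3 w \wedge z R^2 w))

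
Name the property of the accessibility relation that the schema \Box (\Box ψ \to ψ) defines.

Shift-reflexivity

Suppose □(□ψ→ψ) is valid. Take Rxy and set V(ψ)={w : Ryw}. Then at y, □ψ holds; since □(□ψ→ψ) at x, □ψ→ψ at y, so ψ at y, i.e. Ryy.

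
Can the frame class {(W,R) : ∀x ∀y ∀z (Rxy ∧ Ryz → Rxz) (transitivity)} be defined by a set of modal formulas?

Yes, by □r → □□r

The condition is transitivity. A defining modal formula is □r → □□r.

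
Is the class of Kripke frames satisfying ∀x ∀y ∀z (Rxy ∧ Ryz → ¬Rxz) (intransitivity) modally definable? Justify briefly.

Any modally definable frame class is closed under surjective bounded morphisms.
The 3-cycle (worlds s,t,u with s→t→u→s) is intransitive. Mapping every world to a single reflexive point • is a surjective bounded morphism; the reflexive point is not intransitive (R••∧R•• but R••).
Hence intransitivity is not modally definable.

Not modally definable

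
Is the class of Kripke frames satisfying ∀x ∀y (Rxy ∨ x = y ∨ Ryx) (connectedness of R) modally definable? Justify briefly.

Not modally definable

Modal frame validity is preserved under disjoint unions.
Take 4 disjoint single-world reflexive frames: each is trivially connected, but their disjoint union has 4 worlds with no edge between distinct components, so it is not connected.
So the class is not modally definable.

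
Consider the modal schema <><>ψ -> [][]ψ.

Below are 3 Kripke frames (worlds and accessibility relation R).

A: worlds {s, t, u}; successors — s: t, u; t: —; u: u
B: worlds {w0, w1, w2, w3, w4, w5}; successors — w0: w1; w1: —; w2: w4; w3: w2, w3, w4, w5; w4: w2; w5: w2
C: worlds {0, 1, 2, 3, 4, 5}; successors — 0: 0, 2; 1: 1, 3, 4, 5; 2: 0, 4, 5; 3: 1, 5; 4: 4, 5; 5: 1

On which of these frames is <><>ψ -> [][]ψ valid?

This is the axiom for a generalized confluence (Geach) condition; its first-order frame correspondent is forall x forall y forall z ((x R^2 y & x R^2 z) -> exists w (y = w & z = w)).
A: condition met.
B: fails — w3R²w2, w3R²w3 but w2 ≠ w3.
C: fails — 0R²0, 0R²2 but 0 ≠ 2.

A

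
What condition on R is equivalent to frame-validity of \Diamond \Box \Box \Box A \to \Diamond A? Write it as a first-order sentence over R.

This is a Sahlqvist (Geach-type) schema ◇^1□^3A → □^0◇^1A.
Minimal-valuation argument: fix x; take any y with xR^1y and any z with xR^0z. Set V(A) to the set of worlds R-reachable from y in exactly 3 steps. Then □^3A holds at y, so the antecedent holds at x; validity forces ◇^1A at z, giving a w with zR^1w and yR^3w.
First-order correspondent: \forall x \forall y (xRy \to \exists w (y R^3 w \wedge xRw)).

\forall x \forall y (xRy \to \exists w (y R^3 w \wedge xRw))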